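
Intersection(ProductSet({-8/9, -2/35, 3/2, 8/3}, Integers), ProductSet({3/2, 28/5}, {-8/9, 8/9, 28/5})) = EmptySet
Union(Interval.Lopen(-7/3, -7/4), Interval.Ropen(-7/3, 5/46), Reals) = Interval(-oo, oo)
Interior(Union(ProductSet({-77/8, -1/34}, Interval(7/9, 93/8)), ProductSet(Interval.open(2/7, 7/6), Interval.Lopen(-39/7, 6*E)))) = ProductSet(Interval.open(2/7, 7/6), Interval.open(-39/7, 6*E))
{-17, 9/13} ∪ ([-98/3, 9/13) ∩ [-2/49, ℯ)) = {-17} ∪ [-2/49, 9/13]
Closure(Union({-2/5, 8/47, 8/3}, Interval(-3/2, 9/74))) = Union({8/47, 8/3}, Interval(-3/2, 9/74))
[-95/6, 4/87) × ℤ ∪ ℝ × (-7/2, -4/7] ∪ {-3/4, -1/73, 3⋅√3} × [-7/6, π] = ([-95/6, 4/87) × ℤ) ∪ (ℝ × (-7/2, -4/7]) ∪ ({-3/4, -1/73, 3⋅√3} × [-7/6, π])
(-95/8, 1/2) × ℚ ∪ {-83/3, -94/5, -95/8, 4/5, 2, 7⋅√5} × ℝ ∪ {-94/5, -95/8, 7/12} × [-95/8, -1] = ((-95/8, 1/2) × ℚ) ∪ ({-94/5, -95/8, 7/12} × [-95/8, -1]) ∪ ({-83/3, -94/5, -95/8, 4/5, 2, 7⋅√5} × ℝ)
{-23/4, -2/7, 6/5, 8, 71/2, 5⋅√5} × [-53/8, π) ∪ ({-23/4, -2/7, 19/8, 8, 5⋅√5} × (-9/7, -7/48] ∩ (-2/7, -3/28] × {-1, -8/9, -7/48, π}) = {-23/4, -2/7, 6/5, 8, 71/2, 5⋅√5} × [-53/8, π)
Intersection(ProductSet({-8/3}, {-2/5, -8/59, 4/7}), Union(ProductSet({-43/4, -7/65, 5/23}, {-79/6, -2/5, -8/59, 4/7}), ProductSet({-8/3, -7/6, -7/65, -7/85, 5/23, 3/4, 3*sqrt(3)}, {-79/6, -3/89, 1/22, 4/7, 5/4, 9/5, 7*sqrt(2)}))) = ProductSet({-8/3}, {4/7})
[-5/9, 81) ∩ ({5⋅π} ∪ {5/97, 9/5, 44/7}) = {5/97, 9/5, 44/7, 5⋅π}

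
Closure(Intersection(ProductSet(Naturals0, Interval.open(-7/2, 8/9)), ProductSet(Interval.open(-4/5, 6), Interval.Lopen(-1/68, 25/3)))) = ProductSet(Range(0, 6, 1), Interval(-1/68, 8/9))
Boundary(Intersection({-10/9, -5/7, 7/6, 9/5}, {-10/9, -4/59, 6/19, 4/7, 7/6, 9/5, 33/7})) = {-10/9, 7/6, 9/5}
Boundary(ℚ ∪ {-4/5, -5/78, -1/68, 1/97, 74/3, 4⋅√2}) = ℝ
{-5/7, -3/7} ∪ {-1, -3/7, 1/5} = {-1, -5/7, -3/7, 1/5}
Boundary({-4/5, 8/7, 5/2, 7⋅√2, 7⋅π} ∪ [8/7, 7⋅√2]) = {-4/5, 8/7, 7⋅√2, 7⋅π}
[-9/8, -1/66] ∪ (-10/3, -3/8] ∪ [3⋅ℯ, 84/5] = (-10/3, -1/66] ∪ [3⋅ℯ, 84/5]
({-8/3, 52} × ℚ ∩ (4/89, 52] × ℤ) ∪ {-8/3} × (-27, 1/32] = ({52} × ℤ) ∪ ({-8/3} × (-27, 1/32])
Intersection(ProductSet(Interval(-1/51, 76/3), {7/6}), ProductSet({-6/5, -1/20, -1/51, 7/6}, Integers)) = EmptySet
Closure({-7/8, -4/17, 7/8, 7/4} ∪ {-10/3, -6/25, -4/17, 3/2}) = {-10/3, -7/8, -6/25, -4/17, 7/8, 3/2, 7/4}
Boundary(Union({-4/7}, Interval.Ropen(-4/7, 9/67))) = {-4/7, 9/67}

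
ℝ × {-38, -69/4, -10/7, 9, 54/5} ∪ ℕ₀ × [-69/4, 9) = (ℕ₀ × [-69/4, 9)) ∪ (ℝ × {-38, -69/4, -10/7, 9, 54/5})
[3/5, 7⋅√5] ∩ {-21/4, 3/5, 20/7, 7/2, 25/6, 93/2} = {3/5, 20/7, 7/2, 25/6}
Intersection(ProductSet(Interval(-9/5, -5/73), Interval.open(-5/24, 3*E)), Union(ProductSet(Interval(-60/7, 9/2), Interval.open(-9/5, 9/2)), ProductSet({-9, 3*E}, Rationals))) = ProductSet(Interval(-9/5, -5/73), Interval.open(-5/24, 9/2))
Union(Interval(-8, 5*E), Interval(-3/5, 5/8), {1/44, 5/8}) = Interval(-8, 5*E)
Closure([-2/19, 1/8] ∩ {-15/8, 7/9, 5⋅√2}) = ∅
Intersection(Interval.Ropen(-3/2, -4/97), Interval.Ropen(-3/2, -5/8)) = Interval.Ropen(-3/2, -5/8)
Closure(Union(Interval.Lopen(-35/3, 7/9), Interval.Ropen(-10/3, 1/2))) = Interval(-35/3, 7/9)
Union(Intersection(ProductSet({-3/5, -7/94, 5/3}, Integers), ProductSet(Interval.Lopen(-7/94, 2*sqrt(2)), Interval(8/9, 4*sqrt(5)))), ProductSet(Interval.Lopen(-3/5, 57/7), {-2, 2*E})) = Union(ProductSet({5/3}, Range(1, 9, 1)), ProductSet(Interval.Lopen(-3/5, 57/7), {-2, 2*E}))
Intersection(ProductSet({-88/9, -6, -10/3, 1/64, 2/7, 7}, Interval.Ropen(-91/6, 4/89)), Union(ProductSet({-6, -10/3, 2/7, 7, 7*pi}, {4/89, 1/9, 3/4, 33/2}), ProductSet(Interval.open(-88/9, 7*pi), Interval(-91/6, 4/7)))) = ProductSet({-6, -10/3, 1/64, 2/7, 7}, Interval.Ropen(-91/6, 4/89))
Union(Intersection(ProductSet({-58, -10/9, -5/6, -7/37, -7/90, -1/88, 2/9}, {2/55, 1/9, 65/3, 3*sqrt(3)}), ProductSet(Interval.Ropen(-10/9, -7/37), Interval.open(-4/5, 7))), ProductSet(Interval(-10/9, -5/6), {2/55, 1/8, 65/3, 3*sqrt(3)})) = Union(ProductSet({-10/9, -5/6}, {2/55, 1/9, 3*sqrt(3)}), ProductSet(Interval(-10/9, -5/6), {2/55, 1/8, 65/3, 3*sqrt(3)}))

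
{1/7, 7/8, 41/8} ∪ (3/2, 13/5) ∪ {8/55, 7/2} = {1/7, 8/55, 7/8, 7/2, 41/8} ∪ (3/2, 13/5)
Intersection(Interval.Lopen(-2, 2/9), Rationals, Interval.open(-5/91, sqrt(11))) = Intersection(Interval.Lopen(-5/91, 2/9), Rationals)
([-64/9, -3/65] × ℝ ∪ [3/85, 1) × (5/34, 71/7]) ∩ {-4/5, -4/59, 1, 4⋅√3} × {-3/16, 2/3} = {-4/5, -4/59} × {-3/16, 2/3}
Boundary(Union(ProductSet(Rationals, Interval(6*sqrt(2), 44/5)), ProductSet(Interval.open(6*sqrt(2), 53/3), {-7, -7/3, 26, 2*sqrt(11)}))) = Union(ProductSet(Interval(6*sqrt(2), 53/3), {-7, -7/3, 26, 2*sqrt(11)}), ProductSet(Reals, Interval(6*sqrt(2), 44/5)))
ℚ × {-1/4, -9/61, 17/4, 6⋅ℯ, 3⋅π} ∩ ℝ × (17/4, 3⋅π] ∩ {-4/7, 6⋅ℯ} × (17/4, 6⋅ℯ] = {-4/7} × {3⋅π}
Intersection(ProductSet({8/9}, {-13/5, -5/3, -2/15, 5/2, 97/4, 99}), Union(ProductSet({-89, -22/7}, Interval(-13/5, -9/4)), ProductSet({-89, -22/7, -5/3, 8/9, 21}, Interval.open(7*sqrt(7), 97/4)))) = EmptySet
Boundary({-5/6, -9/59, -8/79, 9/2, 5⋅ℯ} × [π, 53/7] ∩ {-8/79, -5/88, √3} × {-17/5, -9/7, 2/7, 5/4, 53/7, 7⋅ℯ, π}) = {-8/79} × {53/7, π}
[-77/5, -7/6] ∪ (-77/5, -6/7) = [-77/5, -6/7)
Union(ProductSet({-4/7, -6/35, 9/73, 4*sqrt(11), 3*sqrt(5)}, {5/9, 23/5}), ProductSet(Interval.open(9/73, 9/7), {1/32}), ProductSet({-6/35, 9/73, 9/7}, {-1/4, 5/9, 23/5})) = Union(ProductSet({-6/35, 9/73, 9/7}, {-1/4, 5/9, 23/5}), ProductSet({-4/7, -6/35, 9/73, 4*sqrt(11), 3*sqrt(5)}, {5/9, 23/5}), ProductSet(Interval.open(9/73, 9/7), {1/32}))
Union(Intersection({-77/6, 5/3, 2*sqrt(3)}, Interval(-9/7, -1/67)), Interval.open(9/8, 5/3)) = Interval.open(9/8, 5/3)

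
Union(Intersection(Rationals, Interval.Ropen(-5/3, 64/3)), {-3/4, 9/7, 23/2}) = Intersection(Interval.Ropen(-5/3, 64/3), Rationals)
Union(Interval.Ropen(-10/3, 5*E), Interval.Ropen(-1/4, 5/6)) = Interval.Ropen(-10/3, 5*E)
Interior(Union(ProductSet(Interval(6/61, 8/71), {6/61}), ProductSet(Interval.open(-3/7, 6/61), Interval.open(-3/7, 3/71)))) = ProductSet(Interval.open(-3/7, 6/61), Interval.open(-3/7, 3/71))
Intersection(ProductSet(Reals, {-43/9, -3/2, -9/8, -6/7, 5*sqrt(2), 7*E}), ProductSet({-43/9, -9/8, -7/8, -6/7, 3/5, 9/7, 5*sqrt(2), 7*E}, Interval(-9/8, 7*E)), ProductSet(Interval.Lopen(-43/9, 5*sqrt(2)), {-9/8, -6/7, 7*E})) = ProductSet({-9/8, -7/8, -6/7, 3/5, 9/7, 5*sqrt(2)}, {-9/8, -6/7, 7*E})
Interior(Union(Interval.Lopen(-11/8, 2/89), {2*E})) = Interval.open(-11/8, 2/89)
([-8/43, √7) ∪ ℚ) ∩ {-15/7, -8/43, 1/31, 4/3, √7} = {-15/7, -8/43, 1/31, 4/3}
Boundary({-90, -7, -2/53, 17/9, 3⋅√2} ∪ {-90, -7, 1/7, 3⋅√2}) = {-90, -7, -2/53, 1/7, 17/9, 3⋅√2}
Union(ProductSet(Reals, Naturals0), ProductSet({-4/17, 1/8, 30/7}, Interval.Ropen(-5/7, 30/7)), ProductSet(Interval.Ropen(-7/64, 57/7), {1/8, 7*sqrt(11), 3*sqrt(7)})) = Union(ProductSet({-4/17, 1/8, 30/7}, Interval.Ropen(-5/7, 30/7)), ProductSet(Interval.Ropen(-7/64, 57/7), {1/8, 7*sqrt(11), 3*sqrt(7)}), ProductSet(Reals, Naturals0))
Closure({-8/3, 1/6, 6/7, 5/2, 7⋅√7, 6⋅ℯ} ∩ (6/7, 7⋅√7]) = {5/2, 7⋅√7, 6⋅ℯ}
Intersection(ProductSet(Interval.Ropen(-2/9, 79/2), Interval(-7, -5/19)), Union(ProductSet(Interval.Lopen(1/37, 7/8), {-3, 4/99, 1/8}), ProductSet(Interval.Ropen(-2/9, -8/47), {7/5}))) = ProductSet(Interval.Lopen(1/37, 7/8), {-3})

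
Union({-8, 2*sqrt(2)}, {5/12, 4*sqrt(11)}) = {-8, 5/12, 4*sqrt(11), 2*sqrt(2)}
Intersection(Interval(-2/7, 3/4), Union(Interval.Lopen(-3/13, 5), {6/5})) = Interval.Lopen(-3/13, 3/4)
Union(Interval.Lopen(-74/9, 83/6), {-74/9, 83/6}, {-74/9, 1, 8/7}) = Interval(-74/9, 83/6)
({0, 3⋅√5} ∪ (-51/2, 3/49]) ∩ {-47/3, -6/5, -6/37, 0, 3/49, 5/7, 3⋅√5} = {-47/3, -6/5, -6/37, 0, 3/49, 3⋅√5}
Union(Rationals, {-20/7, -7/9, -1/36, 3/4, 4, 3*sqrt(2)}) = Union({3*sqrt(2)}, Rationals)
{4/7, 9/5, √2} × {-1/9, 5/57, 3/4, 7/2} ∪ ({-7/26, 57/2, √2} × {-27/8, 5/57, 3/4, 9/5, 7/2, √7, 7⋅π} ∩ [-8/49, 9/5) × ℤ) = {4/7, 9/5, √2} × {-1/9, 5/57, 3/4, 7/2}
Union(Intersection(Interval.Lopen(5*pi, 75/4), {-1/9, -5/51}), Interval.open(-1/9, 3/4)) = Interval.open(-1/9, 3/4)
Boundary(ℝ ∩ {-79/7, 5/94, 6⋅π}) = {-79/7, 5/94, 6⋅π}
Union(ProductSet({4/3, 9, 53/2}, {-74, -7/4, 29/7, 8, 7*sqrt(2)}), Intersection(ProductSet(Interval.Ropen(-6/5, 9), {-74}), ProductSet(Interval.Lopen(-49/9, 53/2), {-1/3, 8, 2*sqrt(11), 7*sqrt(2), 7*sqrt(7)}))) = ProductSet({4/3, 9, 53/2}, {-74, -7/4, 29/7, 8, 7*sqrt(2)})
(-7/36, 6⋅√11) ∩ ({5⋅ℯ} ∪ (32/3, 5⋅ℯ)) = (32/3, 5⋅ℯ]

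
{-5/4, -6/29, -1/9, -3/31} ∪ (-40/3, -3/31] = (-40/3, -3/31]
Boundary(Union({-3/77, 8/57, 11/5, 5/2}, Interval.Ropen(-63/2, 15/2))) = {-63/2, 15/2}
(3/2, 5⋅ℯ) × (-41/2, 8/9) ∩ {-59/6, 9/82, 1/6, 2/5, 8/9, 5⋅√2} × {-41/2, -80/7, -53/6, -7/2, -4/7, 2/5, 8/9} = {5⋅√2} × {-80/7, -53/6, -7/2, -4/7, 2/5}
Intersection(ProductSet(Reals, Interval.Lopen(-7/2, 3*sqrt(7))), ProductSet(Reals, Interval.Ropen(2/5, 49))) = ProductSet(Reals, Interval(2/5, 3*sqrt(7)))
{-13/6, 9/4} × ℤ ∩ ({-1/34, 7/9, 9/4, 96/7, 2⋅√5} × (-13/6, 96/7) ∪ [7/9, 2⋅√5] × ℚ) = {9/4} × ℤ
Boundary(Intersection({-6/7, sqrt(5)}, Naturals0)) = EmptySet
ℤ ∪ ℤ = ℤ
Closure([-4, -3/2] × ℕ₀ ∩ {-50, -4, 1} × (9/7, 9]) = {-4} × {2, 3, …, 9}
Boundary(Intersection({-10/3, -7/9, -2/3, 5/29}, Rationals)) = {-10/3, -7/9, -2/3, 5/29}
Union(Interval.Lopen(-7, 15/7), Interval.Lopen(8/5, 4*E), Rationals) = Union(Interval(-7, 4*E), Rationals)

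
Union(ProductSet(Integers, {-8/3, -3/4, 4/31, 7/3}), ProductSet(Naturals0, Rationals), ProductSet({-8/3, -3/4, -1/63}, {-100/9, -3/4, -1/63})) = Union(ProductSet({-8/3, -3/4, -1/63}, {-100/9, -3/4, -1/63}), ProductSet(Integers, {-8/3, -3/4, 4/31, 7/3}), ProductSet(Naturals0, Rationals))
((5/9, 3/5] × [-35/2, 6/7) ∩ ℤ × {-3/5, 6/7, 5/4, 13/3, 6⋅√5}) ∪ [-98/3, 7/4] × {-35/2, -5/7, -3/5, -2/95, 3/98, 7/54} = [-98/3, 7/4] × {-35/2, -5/7, -3/5, -2/95, 3/98, 7/54}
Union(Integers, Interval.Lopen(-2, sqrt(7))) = Union(Integers, Interval(-2, sqrt(7)))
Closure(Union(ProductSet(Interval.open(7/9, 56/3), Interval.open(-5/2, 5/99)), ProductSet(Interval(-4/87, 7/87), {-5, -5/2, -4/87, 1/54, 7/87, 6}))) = Union(ProductSet({7/9, 56/3}, Interval(-5/2, 5/99)), ProductSet(Interval(-4/87, 7/87), {-5, -5/2, -4/87, 1/54, 7/87, 6}), ProductSet(Interval(7/9, 56/3), {-5/2, 5/99}), ProductSet(Interval.open(7/9, 56/3), Interval.open(-5/2, 5/99)))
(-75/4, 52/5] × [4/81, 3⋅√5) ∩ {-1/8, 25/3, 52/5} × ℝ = {-1/8, 25/3, 52/5} × [4/81, 3⋅√5)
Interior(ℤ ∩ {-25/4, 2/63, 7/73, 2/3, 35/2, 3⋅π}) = ∅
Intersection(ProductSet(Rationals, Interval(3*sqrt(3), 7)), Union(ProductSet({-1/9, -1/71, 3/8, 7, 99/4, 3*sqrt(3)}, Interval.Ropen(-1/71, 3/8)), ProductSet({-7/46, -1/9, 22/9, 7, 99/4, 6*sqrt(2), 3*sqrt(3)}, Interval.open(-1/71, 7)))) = ProductSet({-7/46, -1/9, 22/9, 7, 99/4}, Interval.Ropen(3*sqrt(3), 7))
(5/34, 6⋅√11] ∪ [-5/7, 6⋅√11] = [-5/7, 6⋅√11]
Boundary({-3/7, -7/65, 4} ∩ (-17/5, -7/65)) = {-3/7}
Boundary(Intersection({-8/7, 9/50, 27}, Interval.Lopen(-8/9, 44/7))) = {9/50}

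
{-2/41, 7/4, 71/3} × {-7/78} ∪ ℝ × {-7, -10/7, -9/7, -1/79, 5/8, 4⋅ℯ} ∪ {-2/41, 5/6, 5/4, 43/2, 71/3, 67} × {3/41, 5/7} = ({-2/41, 7/4, 71/3} × {-7/78}) ∪ ({-2/41, 5/6, 5/4, 43/2, 71/3, 67} × {3/41, 5/7}) ∪ (ℝ × {-7, -10/7, -9/7, -1/79, 5/8, 4⋅ℯ})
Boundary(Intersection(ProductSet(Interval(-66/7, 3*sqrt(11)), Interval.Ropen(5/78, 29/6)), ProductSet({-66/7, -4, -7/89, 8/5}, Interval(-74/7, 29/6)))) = ProductSet({-66/7, -4, -7/89, 8/5}, Interval(5/78, 29/6))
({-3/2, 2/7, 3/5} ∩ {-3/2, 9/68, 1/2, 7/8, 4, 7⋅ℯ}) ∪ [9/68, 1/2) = {-3/2} ∪ [9/68, 1/2)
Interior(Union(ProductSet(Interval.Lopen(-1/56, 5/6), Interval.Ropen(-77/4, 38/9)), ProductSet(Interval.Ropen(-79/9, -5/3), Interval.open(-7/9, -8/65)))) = Union(ProductSet(Interval.open(-79/9, -5/3), Interval.open(-7/9, -8/65)), ProductSet(Interval.open(-1/56, 5/6), Interval.open(-77/4, 38/9)))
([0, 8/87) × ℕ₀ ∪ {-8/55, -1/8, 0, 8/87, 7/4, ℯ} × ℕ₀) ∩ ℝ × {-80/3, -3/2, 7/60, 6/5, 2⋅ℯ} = ∅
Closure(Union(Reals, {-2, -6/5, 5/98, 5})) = Reals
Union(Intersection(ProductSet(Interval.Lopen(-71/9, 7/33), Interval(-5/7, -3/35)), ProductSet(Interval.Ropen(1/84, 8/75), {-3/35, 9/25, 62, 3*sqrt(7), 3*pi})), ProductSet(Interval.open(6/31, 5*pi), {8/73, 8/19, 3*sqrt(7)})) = Union(ProductSet(Interval.Ropen(1/84, 8/75), {-3/35}), ProductSet(Interval.open(6/31, 5*pi), {8/73, 8/19, 3*sqrt(7)}))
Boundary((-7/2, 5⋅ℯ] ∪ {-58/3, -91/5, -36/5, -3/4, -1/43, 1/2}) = {-58/3, -91/5, -36/5, -7/2, 5⋅ℯ}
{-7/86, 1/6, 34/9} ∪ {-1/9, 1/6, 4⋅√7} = {-1/9, -7/86, 1/6, 34/9, 4⋅√7}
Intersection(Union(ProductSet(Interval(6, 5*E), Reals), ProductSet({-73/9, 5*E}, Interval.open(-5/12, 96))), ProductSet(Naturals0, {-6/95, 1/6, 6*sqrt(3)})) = ProductSet(Range(6, 14, 1), {-6/95, 1/6, 6*sqrt(3)})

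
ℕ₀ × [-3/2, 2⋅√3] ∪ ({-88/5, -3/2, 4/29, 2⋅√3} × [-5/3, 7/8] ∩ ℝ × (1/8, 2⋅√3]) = (ℕ₀ × [-3/2, 2⋅√3]) ∪ ({-88/5, -3/2, 4/29, 2⋅√3} × (1/8, 7/8])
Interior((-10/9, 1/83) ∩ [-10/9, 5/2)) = (-10/9, 1/83)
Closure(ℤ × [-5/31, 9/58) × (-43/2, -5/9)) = ℤ × [-5/31, 9/58] × [-43/2, -5/9]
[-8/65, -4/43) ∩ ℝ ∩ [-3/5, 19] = [-8/65, -4/43)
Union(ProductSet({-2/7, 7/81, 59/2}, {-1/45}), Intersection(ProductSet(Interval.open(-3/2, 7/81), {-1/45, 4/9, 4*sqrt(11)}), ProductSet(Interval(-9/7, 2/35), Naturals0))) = ProductSet({-2/7, 7/81, 59/2}, {-1/45})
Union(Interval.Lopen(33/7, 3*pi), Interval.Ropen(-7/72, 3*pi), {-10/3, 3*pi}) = Union({-10/3}, Interval(-7/72, 3*pi))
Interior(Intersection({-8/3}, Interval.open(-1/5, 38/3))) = EmptySet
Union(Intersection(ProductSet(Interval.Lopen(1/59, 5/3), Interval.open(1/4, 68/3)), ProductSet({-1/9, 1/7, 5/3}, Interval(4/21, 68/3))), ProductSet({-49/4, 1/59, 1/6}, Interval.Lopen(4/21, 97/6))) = Union(ProductSet({1/7, 5/3}, Interval.open(1/4, 68/3)), ProductSet({-49/4, 1/59, 1/6}, Interval.Lopen(4/21, 97/6)))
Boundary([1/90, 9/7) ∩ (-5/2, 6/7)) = {1/90, 6/7}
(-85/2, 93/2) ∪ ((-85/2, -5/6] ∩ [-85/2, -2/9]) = (-85/2, 93/2)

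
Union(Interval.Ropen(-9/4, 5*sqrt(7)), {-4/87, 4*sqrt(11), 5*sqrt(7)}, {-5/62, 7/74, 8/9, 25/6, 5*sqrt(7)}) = Union({4*sqrt(11)}, Interval(-9/4, 5*sqrt(7)))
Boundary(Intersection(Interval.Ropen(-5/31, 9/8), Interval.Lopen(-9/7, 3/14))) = {-5/31, 3/14}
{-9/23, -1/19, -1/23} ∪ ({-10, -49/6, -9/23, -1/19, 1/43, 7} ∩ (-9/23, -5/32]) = {-9/23, -1/19, -1/23}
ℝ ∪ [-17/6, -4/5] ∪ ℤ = (-∞, ∞)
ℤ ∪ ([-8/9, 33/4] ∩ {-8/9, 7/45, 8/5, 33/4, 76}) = ℤ ∪ {-8/9, 7/45, 8/5, 33/4}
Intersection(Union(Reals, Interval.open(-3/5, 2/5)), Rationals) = Intersection(Interval(-oo, oo), Rationals)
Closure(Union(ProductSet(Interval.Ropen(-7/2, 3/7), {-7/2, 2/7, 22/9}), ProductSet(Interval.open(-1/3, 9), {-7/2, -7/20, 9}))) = Union(ProductSet(Interval(-7/2, 3/7), {-7/2, 2/7, 22/9}), ProductSet(Interval(-1/3, 9), {-7/2, -7/20, 9}))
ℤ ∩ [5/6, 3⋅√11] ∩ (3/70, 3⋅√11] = {1, 2, …, 9}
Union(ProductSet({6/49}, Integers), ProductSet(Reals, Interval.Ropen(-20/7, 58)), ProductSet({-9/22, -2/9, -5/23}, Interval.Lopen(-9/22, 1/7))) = Union(ProductSet({6/49}, Integers), ProductSet(Reals, Interval.Ropen(-20/7, 58)))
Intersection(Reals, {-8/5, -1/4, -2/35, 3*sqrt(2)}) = {-8/5, -1/4, -2/35, 3*sqrt(2)}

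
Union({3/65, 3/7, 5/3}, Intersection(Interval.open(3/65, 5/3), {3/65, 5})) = {3/65, 3/7, 5/3}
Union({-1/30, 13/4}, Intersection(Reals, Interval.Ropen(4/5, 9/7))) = Union({-1/30, 13/4}, Interval.Ropen(4/5, 9/7))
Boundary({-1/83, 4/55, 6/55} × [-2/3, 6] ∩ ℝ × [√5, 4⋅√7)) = {-1/83, 4/55, 6/55} × [√5, 6]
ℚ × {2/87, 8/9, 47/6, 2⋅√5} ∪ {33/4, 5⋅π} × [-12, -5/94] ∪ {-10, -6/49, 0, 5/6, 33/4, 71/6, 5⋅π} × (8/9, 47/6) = ({33/4, 5⋅π} × [-12, -5/94]) ∪ (ℚ × {2/87, 8/9, 47/6, 2⋅√5}) ∪ ({-10, -6/49, 0, 5/6, 33/4, 71/6, 5⋅π} × (8/9, 47/6))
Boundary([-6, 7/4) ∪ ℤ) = {7/4} ∪ (ℤ \ (-6, 7/4))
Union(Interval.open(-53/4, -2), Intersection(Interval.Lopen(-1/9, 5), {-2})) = Interval.open(-53/4, -2)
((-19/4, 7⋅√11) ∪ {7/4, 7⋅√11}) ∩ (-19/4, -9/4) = (-19/4, -9/4)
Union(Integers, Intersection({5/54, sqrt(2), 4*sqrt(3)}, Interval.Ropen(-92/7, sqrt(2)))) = Union({5/54}, Integers)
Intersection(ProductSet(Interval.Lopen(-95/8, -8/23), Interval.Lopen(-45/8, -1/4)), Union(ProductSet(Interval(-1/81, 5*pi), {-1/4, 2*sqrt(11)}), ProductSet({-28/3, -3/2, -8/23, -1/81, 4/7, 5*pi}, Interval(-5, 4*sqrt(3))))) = ProductSet({-28/3, -3/2, -8/23}, Interval(-5, -1/4))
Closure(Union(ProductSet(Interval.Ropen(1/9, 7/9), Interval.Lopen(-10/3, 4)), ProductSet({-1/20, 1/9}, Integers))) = Union(ProductSet({-1/20, 1/9}, Integers), ProductSet({1/9, 7/9}, Interval(-10/3, 4)), ProductSet(Interval(1/9, 7/9), {-10/3, 4}), ProductSet(Interval.Ropen(1/9, 7/9), Interval.Lopen(-10/3, 4)))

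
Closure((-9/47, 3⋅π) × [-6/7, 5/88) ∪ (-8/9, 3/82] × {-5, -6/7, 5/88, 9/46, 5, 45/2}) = ({-9/47, 3⋅π} × [-6/7, 5/88]) ∪ ([-9/47, 3⋅π] × {-6/7, 5/88}) ∪ ([-8/9, 3/82] × {-5, -6/7, 5/88, 9/46, 5, 45/2}) ∪ ((-9/47, 3⋅π) × [-6/7, 5/88))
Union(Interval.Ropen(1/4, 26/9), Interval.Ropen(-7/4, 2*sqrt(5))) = Interval.Ropen(-7/4, 2*sqrt(5))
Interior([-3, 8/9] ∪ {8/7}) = (-3, 8/9)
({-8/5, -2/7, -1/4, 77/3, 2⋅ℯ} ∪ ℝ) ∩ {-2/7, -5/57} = {-2/7, -5/57}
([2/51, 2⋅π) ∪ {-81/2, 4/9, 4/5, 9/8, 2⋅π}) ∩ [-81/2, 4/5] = {-81/2} ∪ [2/51, 4/5]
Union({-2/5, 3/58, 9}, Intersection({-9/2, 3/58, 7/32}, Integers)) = {-2/5, 3/58, 9}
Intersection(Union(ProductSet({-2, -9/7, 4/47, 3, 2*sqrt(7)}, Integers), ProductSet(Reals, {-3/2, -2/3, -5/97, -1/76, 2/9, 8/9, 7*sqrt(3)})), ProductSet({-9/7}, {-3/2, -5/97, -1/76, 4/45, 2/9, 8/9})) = ProductSet({-9/7}, {-3/2, -5/97, -1/76, 2/9, 8/9})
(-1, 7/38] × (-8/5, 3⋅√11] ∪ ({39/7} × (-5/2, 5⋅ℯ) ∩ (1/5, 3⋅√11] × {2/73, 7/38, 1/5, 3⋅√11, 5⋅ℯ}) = ({39/7} × {2/73, 7/38, 1/5, 3⋅√11}) ∪ ((-1, 7/38] × (-8/5, 3⋅√11])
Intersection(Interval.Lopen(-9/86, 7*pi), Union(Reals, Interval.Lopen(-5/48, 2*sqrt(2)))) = Interval.Lopen(-9/86, 7*pi)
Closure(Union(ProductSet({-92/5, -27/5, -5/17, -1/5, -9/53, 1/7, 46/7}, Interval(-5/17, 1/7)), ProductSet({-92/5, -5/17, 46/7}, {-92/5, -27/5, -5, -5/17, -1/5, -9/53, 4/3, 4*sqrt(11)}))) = Union(ProductSet({-92/5, -5/17, 46/7}, {-92/5, -27/5, -5, -5/17, -1/5, -9/53, 4/3, 4*sqrt(11)}), ProductSet({-92/5, -27/5, -5/17, -1/5, -9/53, 1/7, 46/7}, Interval(-5/17, 1/7)))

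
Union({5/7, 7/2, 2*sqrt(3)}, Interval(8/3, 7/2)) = Union({5/7}, Interval(8/3, 7/2))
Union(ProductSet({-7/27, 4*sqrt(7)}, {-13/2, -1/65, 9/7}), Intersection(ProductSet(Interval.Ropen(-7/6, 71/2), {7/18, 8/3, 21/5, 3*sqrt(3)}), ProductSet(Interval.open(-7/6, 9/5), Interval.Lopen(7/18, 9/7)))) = ProductSet({-7/27, 4*sqrt(7)}, {-13/2, -1/65, 9/7})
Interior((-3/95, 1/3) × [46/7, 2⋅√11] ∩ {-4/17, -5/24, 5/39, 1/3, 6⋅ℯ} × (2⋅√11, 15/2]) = ∅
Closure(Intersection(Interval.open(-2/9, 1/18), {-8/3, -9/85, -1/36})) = {-9/85, -1/36}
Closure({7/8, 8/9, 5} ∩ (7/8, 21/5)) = {8/9}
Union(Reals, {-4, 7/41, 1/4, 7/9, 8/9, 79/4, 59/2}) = Reals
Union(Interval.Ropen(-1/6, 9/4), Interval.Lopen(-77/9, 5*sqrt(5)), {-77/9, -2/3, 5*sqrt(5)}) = Interval(-77/9, 5*sqrt(5))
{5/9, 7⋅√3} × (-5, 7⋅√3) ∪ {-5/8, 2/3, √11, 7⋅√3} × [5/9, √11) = ({5/9, 7⋅√3} × (-5, 7⋅√3)) ∪ ({-5/8, 2/3, √11, 7⋅√3} × [5/9, √11))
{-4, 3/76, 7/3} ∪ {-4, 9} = {-4, 3/76, 7/3, 9}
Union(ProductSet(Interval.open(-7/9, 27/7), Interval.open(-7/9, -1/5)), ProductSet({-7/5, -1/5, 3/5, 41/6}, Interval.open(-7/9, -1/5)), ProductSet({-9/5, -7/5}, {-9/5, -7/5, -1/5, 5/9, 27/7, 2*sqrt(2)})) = Union(ProductSet({-9/5, -7/5}, {-9/5, -7/5, -1/5, 5/9, 27/7, 2*sqrt(2)}), ProductSet(Union({-7/5, 41/6}, Interval.open(-7/9, 27/7)), Interval.open(-7/9, -1/5)))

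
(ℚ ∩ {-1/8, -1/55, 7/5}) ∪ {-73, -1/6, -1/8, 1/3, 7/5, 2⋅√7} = {-73, -1/6, -1/8, -1/55, 1/3, 7/5, 2⋅√7}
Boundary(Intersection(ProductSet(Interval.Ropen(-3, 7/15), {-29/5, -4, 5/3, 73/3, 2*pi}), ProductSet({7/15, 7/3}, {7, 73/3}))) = EmptySet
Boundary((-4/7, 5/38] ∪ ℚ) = (-∞, -4/7] ∪ [5/38, ∞)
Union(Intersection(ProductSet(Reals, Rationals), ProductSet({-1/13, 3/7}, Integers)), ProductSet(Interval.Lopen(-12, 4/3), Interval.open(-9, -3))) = Union(ProductSet({-1/13, 3/7}, Integers), ProductSet(Interval.Lopen(-12, 4/3), Interval.open(-9, -3)))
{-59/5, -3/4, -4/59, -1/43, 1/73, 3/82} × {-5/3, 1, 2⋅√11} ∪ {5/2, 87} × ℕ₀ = ({5/2, 87} × ℕ₀) ∪ ({-59/5, -3/4, -4/59, -1/43, 1/73, 3/82} × {-5/3, 1, 2⋅√11})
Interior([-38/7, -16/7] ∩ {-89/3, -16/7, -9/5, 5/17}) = ∅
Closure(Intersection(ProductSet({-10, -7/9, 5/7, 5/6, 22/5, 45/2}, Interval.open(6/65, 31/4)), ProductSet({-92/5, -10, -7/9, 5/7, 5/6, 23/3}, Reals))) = ProductSet({-10, -7/9, 5/7, 5/6}, Interval(6/65, 31/4))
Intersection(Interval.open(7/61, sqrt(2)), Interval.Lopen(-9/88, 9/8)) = Interval.Lopen(7/61, 9/8)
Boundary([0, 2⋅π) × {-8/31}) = [0, 2⋅π] × {-8/31}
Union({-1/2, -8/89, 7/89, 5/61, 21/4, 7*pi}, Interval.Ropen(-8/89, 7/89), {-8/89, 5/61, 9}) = Union({-1/2, 5/61, 21/4, 9, 7*pi}, Interval(-8/89, 7/89))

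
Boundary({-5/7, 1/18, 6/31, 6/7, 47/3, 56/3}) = {-5/7, 1/18, 6/31, 6/7, 47/3, 56/3}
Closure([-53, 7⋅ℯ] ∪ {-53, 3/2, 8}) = [-53, 7⋅ℯ]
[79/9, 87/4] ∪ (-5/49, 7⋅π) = (-5/49, 7⋅π)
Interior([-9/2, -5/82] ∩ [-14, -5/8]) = (-9/2, -5/8)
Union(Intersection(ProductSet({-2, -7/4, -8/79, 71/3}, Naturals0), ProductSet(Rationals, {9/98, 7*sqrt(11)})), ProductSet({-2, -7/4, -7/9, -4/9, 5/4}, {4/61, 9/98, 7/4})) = ProductSet({-2, -7/4, -7/9, -4/9, 5/4}, {4/61, 9/98, 7/4})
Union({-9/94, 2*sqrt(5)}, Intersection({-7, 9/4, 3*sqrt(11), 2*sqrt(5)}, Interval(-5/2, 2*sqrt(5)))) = {-9/94, 9/4, 2*sqrt(5)}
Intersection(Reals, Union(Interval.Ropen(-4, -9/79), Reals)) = Reals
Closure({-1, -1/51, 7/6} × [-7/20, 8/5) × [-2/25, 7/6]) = {-1, -1/51, 7/6} × [-7/20, 8/5] × [-2/25, 7/6]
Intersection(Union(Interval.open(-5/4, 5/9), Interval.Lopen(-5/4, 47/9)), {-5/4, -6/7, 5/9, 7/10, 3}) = {-6/7, 5/9, 7/10, 3}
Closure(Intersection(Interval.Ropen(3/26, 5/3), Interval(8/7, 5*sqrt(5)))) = Interval(8/7, 5/3)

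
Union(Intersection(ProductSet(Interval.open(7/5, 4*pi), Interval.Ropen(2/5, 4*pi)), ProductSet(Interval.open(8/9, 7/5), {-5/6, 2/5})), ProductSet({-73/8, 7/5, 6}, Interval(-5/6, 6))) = ProductSet({-73/8, 7/5, 6}, Interval(-5/6, 6))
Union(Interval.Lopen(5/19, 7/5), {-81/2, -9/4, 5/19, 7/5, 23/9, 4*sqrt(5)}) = Union({-81/2, -9/4, 23/9, 4*sqrt(5)}, Interval(5/19, 7/5))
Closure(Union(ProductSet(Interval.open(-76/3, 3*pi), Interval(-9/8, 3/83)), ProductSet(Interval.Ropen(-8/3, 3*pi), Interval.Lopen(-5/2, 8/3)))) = Union(ProductSet({3*pi}, Interval(-5/2, 8/3)), ProductSet({-8/3, 3*pi}, Union(Interval(-5/2, -9/8), Interval(3/83, 8/3))), ProductSet(Interval(-76/3, 3*pi), Interval(-9/8, 3/83)), ProductSet(Interval(-8/3, 3*pi), {-5/2, 8/3}), ProductSet(Interval.Ropen(-8/3, 3*pi), Interval.Lopen(-5/2, 8/3)))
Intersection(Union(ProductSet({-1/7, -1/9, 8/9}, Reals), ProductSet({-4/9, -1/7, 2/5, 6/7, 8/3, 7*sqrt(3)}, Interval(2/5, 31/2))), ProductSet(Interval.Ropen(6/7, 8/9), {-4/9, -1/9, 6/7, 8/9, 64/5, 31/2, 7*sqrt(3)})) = ProductSet({6/7}, {6/7, 8/9, 64/5, 31/2, 7*sqrt(3)})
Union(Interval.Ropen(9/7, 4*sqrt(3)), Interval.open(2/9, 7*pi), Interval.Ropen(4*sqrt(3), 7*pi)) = Interval.open(2/9, 7*pi)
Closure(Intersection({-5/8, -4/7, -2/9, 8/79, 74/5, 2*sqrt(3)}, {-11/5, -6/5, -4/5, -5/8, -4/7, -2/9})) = {-5/8, -4/7, -2/9}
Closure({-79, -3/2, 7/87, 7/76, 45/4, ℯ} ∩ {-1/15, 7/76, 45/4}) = {7/76, 45/4}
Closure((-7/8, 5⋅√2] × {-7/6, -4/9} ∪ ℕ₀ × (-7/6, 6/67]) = (ℕ₀ × [-7/6, 6/67]) ∪ ([-7/8, 5⋅√2] × {-7/6, -4/9})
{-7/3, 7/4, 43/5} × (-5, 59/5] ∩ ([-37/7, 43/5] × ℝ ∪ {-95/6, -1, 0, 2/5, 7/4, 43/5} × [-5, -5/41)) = {-7/3, 7/4, 43/5} × (-5, 59/5]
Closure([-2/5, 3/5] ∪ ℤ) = ℤ ∪ [-2/5, 3/5]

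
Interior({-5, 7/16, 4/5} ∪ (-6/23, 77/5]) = (-6/23, 77/5)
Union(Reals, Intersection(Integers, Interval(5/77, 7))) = Union(Range(1, 8, 1), Reals)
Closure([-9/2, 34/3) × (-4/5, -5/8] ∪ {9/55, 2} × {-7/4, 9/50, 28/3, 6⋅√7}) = ({-9/2, 34/3} × [-4/5, -5/8]) ∪ ([-9/2, 34/3] × {-4/5, -5/8}) ∪ ([-9/2, 34/3) × (-4/5, -5/8]) ∪ ({9/55, 2} × {-7/4, 9/50, 28/3, 6⋅√7})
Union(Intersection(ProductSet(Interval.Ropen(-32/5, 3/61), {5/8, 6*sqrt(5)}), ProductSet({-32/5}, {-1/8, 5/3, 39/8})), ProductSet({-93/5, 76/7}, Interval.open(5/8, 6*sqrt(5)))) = ProductSet({-93/5, 76/7}, Interval.open(5/8, 6*sqrt(5)))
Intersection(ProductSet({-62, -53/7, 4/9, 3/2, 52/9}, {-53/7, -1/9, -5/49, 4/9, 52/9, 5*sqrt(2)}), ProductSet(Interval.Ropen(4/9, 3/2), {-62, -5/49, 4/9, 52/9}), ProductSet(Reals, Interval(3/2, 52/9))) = ProductSet({4/9}, {52/9})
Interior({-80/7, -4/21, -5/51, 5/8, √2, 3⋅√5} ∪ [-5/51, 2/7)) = (-5/51, 2/7)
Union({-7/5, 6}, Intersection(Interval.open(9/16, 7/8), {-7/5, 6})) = {-7/5, 6}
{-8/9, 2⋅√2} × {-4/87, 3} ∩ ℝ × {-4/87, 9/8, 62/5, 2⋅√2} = {-8/9, 2⋅√2} × {-4/87}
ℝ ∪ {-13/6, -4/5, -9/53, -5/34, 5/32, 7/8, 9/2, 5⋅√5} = ℝ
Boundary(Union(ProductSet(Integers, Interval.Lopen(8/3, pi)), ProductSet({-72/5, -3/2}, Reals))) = Union(ProductSet({-72/5, -3/2}, Reals), ProductSet(Integers, Interval(8/3, pi)))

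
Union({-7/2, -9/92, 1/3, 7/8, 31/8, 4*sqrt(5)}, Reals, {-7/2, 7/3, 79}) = Reals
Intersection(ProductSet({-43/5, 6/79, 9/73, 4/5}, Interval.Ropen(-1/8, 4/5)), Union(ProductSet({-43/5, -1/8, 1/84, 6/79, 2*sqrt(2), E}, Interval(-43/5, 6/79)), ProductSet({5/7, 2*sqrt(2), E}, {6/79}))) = ProductSet({-43/5, 6/79}, Interval(-1/8, 6/79))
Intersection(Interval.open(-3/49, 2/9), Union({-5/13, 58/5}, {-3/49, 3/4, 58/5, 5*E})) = EmptySet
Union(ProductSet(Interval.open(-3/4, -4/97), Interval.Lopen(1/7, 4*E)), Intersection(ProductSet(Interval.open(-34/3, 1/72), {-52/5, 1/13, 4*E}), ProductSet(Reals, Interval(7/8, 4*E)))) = Union(ProductSet(Interval.open(-34/3, 1/72), {4*E}), ProductSet(Interval.open(-3/4, -4/97), Interval.Lopen(1/7, 4*E)))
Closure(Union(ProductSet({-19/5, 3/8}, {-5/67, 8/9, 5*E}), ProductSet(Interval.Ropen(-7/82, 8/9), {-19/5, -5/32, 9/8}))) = Union(ProductSet({-19/5, 3/8}, {-5/67, 8/9, 5*E}), ProductSet(Interval(-7/82, 8/9), {-19/5, -5/32, 9/8}))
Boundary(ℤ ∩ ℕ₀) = ℕ₀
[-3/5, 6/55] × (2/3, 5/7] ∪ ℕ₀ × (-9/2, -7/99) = (ℕ₀ × (-9/2, -7/99)) ∪ ([-3/5, 6/55] × (2/3, 5/7])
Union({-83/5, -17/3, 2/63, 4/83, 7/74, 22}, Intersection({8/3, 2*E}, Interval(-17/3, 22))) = {-83/5, -17/3, 2/63, 4/83, 7/74, 8/3, 22, 2*E}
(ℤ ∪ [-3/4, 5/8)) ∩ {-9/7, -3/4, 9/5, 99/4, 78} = {-3/4, 78}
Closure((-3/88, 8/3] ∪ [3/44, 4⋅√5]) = [-3/88, 4⋅√5]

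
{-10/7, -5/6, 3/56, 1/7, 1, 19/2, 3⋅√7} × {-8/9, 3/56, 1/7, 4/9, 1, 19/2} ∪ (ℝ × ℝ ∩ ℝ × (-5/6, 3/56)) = (ℝ × (-5/6, 3/56)) ∪ ({-10/7, -5/6, 3/56, 1/7, 1, 19/2, 3⋅√7} × {-8/9, 3/56, 1/7, 4/9, 1, 19/2})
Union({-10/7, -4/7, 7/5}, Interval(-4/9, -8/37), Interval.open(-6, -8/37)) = Union({7/5}, Interval.Lopen(-6, -8/37))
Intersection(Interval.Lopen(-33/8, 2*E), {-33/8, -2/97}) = {-2/97}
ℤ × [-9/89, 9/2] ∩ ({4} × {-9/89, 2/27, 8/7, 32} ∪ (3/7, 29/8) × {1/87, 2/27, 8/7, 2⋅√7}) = ({4} × {-9/89, 2/27, 8/7}) ∪ ({1, 2, 3} × {1/87, 2/27, 8/7})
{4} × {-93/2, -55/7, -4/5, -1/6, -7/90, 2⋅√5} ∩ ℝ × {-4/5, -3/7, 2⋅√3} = {4} × {-4/5}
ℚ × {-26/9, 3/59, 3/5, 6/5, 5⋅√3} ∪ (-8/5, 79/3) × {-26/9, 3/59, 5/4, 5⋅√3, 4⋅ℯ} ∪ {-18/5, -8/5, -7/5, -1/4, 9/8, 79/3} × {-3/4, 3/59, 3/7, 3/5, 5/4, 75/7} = (ℚ × {-26/9, 3/59, 3/5, 6/5, 5⋅√3}) ∪ ({-18/5, -8/5, -7/5, -1/4, 9/8, 79/3} × {-3/4, 3/59, 3/7, 3/5, 5/4, 75/7}) ∪ ((-8/5, 79/3) × {-26/9, 3/59, 5/4, 5⋅√3, 4⋅ℯ})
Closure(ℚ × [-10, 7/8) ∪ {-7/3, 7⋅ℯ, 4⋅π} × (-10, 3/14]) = ℝ × [-10, 7/8]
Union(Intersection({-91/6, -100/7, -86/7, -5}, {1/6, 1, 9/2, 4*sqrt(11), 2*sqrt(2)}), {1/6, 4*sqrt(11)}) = {1/6, 4*sqrt(11)}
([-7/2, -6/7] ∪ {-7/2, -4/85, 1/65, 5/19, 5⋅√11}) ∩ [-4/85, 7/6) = {-4/85, 1/65, 5/19}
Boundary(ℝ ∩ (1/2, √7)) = {1/2, √7}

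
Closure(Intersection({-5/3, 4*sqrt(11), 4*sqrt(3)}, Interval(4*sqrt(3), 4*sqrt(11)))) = {4*sqrt(11), 4*sqrt(3)}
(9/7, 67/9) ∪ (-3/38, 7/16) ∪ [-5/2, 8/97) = [-5/2, 7/16) ∪ (9/7, 67/9)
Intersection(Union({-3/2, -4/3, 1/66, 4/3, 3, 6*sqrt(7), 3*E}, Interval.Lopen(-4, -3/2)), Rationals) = Union({-4/3, 1/66, 4/3, 3}, Intersection(Interval.Lopen(-4, -3/2), Rationals))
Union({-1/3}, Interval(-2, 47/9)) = Interval(-2, 47/9)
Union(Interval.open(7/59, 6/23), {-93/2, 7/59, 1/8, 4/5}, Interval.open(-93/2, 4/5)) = Interval(-93/2, 4/5)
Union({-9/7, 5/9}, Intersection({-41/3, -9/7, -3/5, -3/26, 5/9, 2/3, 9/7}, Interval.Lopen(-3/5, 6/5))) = {-9/7, -3/26, 5/9, 2/3}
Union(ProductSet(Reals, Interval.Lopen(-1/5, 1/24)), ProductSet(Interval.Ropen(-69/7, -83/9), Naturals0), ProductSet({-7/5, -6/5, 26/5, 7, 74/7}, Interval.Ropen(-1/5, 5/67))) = Union(ProductSet({-7/5, -6/5, 26/5, 7, 74/7}, Interval.Ropen(-1/5, 5/67)), ProductSet(Interval.Ropen(-69/7, -83/9), Naturals0), ProductSet(Reals, Interval.Lopen(-1/5, 1/24)))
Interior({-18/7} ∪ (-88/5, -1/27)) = (-88/5, -1/27)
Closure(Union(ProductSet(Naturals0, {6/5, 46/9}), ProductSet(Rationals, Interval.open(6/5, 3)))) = Union(ProductSet(Naturals0, {6/5, 46/9}), ProductSet(Reals, Interval(6/5, 3)))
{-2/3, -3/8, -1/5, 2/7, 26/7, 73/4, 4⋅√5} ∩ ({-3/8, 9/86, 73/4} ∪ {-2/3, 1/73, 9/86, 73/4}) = {-2/3, -3/8, 73/4}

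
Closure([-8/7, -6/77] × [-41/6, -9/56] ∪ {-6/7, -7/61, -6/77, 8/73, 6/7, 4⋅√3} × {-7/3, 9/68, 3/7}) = ([-8/7, -6/77] × [-41/6, -9/56]) ∪ ({-6/7, -7/61, -6/77, 8/73, 6/7, 4⋅√3} × {-7/3, 9/68, 3/7})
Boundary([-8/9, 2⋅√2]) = {-8/9, 2⋅√2}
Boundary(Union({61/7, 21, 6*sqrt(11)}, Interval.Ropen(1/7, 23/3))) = {1/7, 23/3, 61/7, 21, 6*sqrt(11)}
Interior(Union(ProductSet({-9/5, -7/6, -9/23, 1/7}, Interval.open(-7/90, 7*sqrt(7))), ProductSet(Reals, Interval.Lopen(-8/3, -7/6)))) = ProductSet(Reals, Interval.open(-8/3, -7/6))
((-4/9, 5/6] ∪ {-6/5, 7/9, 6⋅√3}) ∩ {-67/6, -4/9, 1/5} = {1/5}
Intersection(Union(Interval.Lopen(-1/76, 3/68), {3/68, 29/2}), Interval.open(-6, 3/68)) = Interval.open(-1/76, 3/68)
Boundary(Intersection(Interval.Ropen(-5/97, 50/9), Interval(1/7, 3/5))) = {1/7, 3/5}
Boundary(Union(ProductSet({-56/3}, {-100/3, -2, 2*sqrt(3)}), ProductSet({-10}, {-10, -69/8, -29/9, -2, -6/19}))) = Union(ProductSet({-56/3}, {-100/3, -2, 2*sqrt(3)}), ProductSet({-10}, {-10, -69/8, -29/9, -2, -6/19}))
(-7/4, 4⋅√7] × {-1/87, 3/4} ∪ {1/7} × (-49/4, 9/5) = ({1/7} × (-49/4, 9/5)) ∪ ((-7/4, 4⋅√7] × {-1/87, 3/4})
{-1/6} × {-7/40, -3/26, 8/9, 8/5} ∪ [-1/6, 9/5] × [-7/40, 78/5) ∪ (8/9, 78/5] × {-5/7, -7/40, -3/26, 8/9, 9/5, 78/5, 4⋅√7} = ([-1/6, 9/5] × [-7/40, 78/5)) ∪ ((8/9, 78/5] × {-5/7, -7/40, -3/26, 8/9, 9/5, 78/5, 4⋅√7})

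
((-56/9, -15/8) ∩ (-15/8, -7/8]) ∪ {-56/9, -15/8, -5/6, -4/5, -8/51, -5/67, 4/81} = {-56/9, -15/8, -5/6, -4/5, -8/51, -5/67, 4/81}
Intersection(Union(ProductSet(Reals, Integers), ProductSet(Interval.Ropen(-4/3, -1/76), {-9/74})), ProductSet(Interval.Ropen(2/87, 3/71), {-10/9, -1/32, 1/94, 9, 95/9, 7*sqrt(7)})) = ProductSet(Interval.Ropen(2/87, 3/71), {9})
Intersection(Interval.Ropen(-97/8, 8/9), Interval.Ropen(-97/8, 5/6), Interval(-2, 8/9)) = Interval.Ropen(-2, 5/6)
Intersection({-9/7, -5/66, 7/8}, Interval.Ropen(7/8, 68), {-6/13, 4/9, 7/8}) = {7/8}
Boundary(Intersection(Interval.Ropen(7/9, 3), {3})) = EmptySet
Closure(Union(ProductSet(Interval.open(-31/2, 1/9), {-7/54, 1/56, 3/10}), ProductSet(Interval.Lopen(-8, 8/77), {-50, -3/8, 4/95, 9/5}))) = Union(ProductSet(Interval(-31/2, 1/9), {-7/54, 1/56, 3/10}), ProductSet(Interval(-8, 8/77), {-50, -3/8, 4/95, 9/5}))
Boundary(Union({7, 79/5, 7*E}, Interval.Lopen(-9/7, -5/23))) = {-9/7, -5/23, 7, 79/5, 7*E}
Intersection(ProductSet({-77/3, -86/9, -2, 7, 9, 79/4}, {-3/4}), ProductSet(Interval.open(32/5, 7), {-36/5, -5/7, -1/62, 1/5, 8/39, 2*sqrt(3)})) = EmptySet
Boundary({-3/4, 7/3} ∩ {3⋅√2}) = ∅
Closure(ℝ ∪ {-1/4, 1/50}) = ℝ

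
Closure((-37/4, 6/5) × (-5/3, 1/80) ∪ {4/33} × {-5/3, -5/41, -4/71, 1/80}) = ({4/33} × {-5/3, -5/41, -4/71, 1/80}) ∪ ({-37/4, 6/5} × [-5/3, 1/80]) ∪ ([-37/4, 6/5] × {-5/3, 1/80}) ∪ ((-37/4, 6/5) × (-5/3, 1/80))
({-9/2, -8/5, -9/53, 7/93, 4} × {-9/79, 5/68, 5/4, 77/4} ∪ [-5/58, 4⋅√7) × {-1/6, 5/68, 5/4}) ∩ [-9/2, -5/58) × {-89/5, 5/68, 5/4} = {-9/2, -8/5, -9/53} × {5/68, 5/4}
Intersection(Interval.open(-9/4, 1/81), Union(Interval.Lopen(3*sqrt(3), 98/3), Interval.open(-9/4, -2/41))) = Interval.open(-9/4, -2/41)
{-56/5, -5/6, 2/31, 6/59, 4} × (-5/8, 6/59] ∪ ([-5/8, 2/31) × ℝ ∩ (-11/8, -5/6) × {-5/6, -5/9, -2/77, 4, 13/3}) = {-56/5, -5/6, 2/31, 6/59, 4} × (-5/8, 6/59]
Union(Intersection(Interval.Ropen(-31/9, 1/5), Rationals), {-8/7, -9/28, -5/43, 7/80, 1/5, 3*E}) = Union({1/5, 3*E}, Intersection(Interval.Ropen(-31/9, 1/5), Rationals))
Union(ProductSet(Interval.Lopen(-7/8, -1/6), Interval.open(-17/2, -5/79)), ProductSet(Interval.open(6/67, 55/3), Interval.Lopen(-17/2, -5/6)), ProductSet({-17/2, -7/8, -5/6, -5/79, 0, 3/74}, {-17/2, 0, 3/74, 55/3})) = Union(ProductSet({-17/2, -7/8, -5/6, -5/79, 0, 3/74}, {-17/2, 0, 3/74, 55/3}), ProductSet(Interval.Lopen(-7/8, -1/6), Interval.open(-17/2, -5/79)), ProductSet(Interval.open(6/67, 55/3), Interval.Lopen(-17/2, -5/6)))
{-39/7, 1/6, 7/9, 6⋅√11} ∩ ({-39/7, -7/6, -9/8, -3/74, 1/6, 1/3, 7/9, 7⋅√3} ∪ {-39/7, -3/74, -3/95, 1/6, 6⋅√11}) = {-39/7, 1/6, 7/9, 6⋅√11}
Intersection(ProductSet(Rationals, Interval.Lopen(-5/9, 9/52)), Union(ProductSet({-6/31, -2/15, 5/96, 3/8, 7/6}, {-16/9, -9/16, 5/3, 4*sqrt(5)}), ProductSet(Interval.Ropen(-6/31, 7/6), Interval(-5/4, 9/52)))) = ProductSet(Intersection(Interval.Ropen(-6/31, 7/6), Rationals), Interval.Lopen(-5/9, 9/52))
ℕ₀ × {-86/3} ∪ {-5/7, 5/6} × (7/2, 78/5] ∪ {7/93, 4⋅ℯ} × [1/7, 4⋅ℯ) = (ℕ₀ × {-86/3}) ∪ ({-5/7, 5/6} × (7/2, 78/5]) ∪ ({7/93, 4⋅ℯ} × [1/7, 4⋅ℯ))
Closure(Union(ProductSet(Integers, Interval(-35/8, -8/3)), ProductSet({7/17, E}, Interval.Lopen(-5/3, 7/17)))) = Union(ProductSet({7/17, E}, Interval(-5/3, 7/17)), ProductSet(Integers, Interval(-35/8, -8/3)))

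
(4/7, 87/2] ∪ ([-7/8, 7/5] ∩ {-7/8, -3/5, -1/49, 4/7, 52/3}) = {-7/8, -3/5, -1/49} ∪ [4/7, 87/2]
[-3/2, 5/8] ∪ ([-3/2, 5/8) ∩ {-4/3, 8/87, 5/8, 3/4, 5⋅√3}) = [-3/2, 5/8]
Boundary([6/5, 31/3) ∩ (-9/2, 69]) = {6/5, 31/3}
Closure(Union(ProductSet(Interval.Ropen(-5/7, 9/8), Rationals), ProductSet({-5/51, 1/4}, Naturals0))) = ProductSet(Interval(-5/7, 9/8), Reals)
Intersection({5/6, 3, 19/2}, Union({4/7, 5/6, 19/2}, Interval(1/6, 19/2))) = {5/6, 3, 19/2}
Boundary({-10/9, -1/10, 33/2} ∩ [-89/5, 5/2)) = {-10/9, -1/10}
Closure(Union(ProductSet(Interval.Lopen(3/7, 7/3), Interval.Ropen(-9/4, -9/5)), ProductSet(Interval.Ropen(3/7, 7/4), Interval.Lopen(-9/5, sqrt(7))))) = Union(ProductSet({3/7, 7/4}, Interval(-9/5, sqrt(7))), ProductSet({3/7, 7/3}, Interval(-9/4, -9/5)), ProductSet(Interval(3/7, 7/4), {-9/5, sqrt(7)}), ProductSet(Interval.Ropen(3/7, 7/4), Interval.Lopen(-9/5, sqrt(7))), ProductSet(Interval(3/7, 7/3), {-9/4, -9/5}), ProductSet(Interval.Lopen(3/7, 7/3), Interval.Ropen(-9/4, -9/5)))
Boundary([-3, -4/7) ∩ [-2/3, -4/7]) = {-2/3, -4/7}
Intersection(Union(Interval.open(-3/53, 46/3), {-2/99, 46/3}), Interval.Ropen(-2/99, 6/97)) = Interval.Ropen(-2/99, 6/97)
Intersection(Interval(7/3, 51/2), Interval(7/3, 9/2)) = Interval(7/3, 9/2)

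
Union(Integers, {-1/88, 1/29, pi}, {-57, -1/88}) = Union({-1/88, 1/29, pi}, Integers)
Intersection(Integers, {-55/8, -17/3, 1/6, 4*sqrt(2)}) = EmptySet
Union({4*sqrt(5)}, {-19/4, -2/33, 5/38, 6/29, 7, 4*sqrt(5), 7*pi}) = {-19/4, -2/33, 5/38, 6/29, 7, 4*sqrt(5), 7*pi}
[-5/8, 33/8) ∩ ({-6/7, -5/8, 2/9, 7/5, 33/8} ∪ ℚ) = ℚ ∩ [-5/8, 33/8)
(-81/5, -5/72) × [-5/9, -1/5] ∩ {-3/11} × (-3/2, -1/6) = {-3/11} × [-5/9, -1/5]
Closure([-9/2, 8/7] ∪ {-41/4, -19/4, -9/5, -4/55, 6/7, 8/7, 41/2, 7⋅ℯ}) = {-41/4, -19/4, 41/2, 7⋅ℯ} ∪ [-9/2, 8/7]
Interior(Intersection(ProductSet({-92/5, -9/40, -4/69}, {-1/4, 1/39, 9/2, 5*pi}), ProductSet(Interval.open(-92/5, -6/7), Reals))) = EmptySet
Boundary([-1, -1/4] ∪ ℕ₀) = {-1, -1/4} ∪ (ℕ₀ \ (-1, -1/4))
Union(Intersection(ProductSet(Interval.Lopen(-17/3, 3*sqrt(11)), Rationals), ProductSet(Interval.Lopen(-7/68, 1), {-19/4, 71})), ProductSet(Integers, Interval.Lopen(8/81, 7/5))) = Union(ProductSet(Integers, Interval.Lopen(8/81, 7/5)), ProductSet(Interval.Lopen(-7/68, 1), {-19/4, 71}))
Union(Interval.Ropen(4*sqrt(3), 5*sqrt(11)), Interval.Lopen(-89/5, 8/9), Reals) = Interval(-oo, oo)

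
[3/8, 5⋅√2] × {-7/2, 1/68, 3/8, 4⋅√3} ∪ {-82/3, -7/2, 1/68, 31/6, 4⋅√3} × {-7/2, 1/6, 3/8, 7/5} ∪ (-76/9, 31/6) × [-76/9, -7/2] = ((-76/9, 31/6) × [-76/9, -7/2]) ∪ ({-82/3, -7/2, 1/68, 31/6, 4⋅√3} × {-7/2, 1/6, 3/8, 7/5}) ∪ ([3/8, 5⋅√2] × {-7/2, 1/68, 3/8, 4⋅√3})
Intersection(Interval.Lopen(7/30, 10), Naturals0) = Range(1, 11, 1)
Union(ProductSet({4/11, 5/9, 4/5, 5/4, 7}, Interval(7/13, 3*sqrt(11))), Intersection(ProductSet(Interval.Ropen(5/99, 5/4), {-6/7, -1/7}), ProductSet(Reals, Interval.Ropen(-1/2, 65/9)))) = Union(ProductSet({4/11, 5/9, 4/5, 5/4, 7}, Interval(7/13, 3*sqrt(11))), ProductSet(Interval.Ropen(5/99, 5/4), {-1/7}))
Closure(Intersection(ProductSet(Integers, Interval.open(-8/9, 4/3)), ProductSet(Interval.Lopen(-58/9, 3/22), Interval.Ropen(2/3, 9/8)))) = ProductSet(Range(-6, 1, 1), Interval(2/3, 9/8))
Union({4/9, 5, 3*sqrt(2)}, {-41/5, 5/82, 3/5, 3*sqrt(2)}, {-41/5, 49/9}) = {-41/5, 5/82, 4/9, 3/5, 5, 49/9, 3*sqrt(2)}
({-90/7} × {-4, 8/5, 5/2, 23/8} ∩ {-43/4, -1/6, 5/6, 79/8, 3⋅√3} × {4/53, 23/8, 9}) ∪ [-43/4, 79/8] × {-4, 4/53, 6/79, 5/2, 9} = [-43/4, 79/8] × {-4, 4/53, 6/79, 5/2, 9}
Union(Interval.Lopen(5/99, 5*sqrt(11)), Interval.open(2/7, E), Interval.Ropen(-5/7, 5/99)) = Union(Interval.Ropen(-5/7, 5/99), Interval.Lopen(5/99, 5*sqrt(11)))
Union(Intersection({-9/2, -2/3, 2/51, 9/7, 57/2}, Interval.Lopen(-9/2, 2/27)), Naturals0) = Union({-2/3, 2/51}, Naturals0)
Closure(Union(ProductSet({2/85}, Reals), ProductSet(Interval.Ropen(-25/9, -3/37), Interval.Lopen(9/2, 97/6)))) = Union(ProductSet({2/85}, Reals), ProductSet({-25/9, -3/37}, Interval(9/2, 97/6)), ProductSet(Interval(-25/9, -3/37), {9/2, 97/6}), ProductSet(Interval.Ropen(-25/9, -3/37), Interval.Lopen(9/2, 97/6)))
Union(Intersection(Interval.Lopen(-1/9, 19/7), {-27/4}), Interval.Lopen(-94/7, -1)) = Interval.Lopen(-94/7, -1)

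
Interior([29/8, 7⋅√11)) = (29/8, 7⋅√11)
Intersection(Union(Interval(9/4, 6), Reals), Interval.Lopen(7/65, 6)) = Interval.Lopen(7/65, 6)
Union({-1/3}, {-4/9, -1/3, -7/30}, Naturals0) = Union({-4/9, -1/3, -7/30}, Naturals0)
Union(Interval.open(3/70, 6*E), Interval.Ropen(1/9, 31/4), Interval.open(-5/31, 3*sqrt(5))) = Interval.open(-5/31, 6*E)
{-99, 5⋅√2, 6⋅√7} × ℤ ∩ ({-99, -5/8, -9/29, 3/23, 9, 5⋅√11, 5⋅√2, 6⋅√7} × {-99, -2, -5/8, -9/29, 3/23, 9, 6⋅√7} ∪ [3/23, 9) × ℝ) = ({5⋅√2} × ℤ) ∪ ({-99, 5⋅√2, 6⋅√7} × {-99, -2, 9})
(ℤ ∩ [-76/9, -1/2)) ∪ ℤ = ℤ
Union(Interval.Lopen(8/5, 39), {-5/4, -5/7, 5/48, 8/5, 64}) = Union({-5/4, -5/7, 5/48, 64}, Interval(8/5, 39))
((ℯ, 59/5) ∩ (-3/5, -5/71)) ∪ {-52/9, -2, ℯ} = {-52/9, -2, ℯ}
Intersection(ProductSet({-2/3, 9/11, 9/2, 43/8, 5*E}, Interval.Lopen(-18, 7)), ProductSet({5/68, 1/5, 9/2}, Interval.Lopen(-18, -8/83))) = ProductSet({9/2}, Interval.Lopen(-18, -8/83))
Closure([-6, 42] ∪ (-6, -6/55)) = [-6, 42]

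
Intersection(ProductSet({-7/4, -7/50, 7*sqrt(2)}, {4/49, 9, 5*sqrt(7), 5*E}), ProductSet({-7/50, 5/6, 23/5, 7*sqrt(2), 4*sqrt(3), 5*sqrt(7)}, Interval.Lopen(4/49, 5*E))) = ProductSet({-7/50, 7*sqrt(2)}, {9, 5*sqrt(7), 5*E})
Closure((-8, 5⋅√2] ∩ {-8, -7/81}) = {-7/81}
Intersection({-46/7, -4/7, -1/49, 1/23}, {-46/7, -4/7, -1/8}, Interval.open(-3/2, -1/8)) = {-4/7}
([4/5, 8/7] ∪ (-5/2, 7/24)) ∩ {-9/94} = {-9/94}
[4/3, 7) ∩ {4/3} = {4/3}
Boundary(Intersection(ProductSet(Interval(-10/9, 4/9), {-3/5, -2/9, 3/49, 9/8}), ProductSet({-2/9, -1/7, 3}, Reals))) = ProductSet({-2/9, -1/7}, {-3/5, -2/9, 3/49, 9/8})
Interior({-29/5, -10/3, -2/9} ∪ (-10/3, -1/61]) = (-10/3, -1/61)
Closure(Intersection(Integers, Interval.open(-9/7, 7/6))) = Range(-1, 2, 1)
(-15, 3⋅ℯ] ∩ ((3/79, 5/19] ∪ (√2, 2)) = (3/79, 5/19] ∪ (√2, 2)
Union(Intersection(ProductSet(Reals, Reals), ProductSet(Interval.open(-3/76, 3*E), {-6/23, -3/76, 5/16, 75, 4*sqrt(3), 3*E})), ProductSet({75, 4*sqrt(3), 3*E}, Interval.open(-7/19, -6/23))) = Union(ProductSet({75, 4*sqrt(3), 3*E}, Interval.open(-7/19, -6/23)), ProductSet(Interval.open(-3/76, 3*E), {-6/23, -3/76, 5/16, 75, 4*sqrt(3), 3*E}))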